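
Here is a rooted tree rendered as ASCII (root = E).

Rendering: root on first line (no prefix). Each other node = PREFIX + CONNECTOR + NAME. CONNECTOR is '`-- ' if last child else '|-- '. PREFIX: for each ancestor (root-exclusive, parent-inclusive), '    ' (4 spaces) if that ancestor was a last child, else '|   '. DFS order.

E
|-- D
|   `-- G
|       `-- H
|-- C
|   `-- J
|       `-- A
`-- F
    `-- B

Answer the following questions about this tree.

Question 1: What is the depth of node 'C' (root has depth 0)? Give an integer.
Path from root to C: E -> C
Depth = number of edges = 1

Answer: 1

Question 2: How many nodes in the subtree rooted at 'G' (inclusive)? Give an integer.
Subtree rooted at G contains: G, H
Count = 2

Answer: 2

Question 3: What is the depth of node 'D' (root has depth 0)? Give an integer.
Path from root to D: E -> D
Depth = number of edges = 1

Answer: 1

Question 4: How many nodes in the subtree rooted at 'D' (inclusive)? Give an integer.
Subtree rooted at D contains: D, G, H
Count = 3

Answer: 3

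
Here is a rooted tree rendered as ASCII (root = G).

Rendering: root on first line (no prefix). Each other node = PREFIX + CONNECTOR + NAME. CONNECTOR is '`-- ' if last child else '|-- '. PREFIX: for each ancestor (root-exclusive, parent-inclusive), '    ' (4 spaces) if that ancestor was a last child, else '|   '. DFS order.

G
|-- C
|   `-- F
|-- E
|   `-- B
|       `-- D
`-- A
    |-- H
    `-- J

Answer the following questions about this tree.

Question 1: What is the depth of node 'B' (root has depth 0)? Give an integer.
Path from root to B: G -> E -> B
Depth = number of edges = 2

Answer: 2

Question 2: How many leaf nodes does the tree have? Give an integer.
Leaves (nodes with no children): D, F, H, J

Answer: 4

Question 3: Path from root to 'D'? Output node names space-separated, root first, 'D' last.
Answer: G E B D

Derivation:
Walk down from root: G -> E -> B -> D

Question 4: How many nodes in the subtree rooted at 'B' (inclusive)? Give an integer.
Subtree rooted at B contains: B, D
Count = 2

Answer: 2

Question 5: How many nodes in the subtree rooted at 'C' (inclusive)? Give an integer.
Subtree rooted at C contains: C, F
Count = 2

Answer: 2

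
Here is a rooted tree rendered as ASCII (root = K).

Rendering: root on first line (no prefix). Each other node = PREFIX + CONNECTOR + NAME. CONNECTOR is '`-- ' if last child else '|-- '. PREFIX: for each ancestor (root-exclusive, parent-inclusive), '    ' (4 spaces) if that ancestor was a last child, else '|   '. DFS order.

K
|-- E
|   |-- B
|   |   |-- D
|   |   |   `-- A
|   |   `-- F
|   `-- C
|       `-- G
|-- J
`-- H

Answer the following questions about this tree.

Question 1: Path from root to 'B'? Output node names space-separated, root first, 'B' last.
Walk down from root: K -> E -> B

Answer: K E B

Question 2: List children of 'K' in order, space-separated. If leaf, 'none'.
Answer: E J H

Derivation:
Node K's children (from adjacency): E, J, H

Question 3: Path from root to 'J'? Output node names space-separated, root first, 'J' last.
Walk down from root: K -> J

Answer: K J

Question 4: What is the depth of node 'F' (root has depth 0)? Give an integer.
Answer: 3

Derivation:
Path from root to F: K -> E -> B -> F
Depth = number of edges = 3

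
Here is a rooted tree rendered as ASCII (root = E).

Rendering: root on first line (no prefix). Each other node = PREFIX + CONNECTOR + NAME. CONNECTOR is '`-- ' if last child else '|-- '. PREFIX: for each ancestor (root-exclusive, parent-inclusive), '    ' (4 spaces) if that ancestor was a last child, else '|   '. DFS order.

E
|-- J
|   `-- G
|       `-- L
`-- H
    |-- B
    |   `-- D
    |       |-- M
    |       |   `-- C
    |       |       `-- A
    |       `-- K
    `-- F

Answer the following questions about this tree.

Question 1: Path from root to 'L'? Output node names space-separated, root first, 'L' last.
Answer: E J G L

Derivation:
Walk down from root: E -> J -> G -> L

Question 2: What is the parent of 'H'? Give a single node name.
Answer: E

Derivation:
Scan adjacency: H appears as child of E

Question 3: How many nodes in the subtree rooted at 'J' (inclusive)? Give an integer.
Subtree rooted at J contains: G, J, L
Count = 3

Answer: 3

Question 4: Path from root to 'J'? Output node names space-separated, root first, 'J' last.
Answer: E J

Derivation:
Walk down from root: E -> J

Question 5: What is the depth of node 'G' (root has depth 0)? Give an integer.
Answer: 2

Derivation:
Path from root to G: E -> J -> G
Depth = number of edges = 2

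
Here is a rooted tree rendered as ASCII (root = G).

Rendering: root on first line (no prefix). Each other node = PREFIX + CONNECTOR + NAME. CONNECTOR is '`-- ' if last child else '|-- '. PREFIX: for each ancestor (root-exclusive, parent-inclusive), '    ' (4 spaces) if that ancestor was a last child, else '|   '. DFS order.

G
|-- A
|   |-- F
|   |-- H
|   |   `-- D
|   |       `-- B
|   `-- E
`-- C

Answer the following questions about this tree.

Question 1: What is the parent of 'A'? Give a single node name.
Answer: G

Derivation:
Scan adjacency: A appears as child of G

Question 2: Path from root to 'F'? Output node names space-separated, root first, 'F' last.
Walk down from root: G -> A -> F

Answer: G A F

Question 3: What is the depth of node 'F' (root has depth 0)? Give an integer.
Answer: 2

Derivation:
Path from root to F: G -> A -> F
Depth = number of edges = 2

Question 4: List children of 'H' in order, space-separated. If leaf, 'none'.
Node H's children (from adjacency): D

Answer: D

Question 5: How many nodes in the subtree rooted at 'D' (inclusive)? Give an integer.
Answer: 2

Derivation:
Subtree rooted at D contains: B, D
Count = 2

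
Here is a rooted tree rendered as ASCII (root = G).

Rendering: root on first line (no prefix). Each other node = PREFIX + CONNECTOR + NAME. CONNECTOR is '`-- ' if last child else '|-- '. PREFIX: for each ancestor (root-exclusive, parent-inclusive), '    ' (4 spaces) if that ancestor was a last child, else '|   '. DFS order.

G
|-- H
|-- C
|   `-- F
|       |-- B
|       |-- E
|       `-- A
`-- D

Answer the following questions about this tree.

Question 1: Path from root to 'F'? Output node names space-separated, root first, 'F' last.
Walk down from root: G -> C -> F

Answer: G C F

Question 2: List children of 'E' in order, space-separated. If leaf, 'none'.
Answer: none

Derivation:
Node E's children (from adjacency): (leaf)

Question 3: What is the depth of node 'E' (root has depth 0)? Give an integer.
Answer: 3

Derivation:
Path from root to E: G -> C -> F -> E
Depth = number of edges = 3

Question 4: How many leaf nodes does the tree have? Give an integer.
Leaves (nodes with no children): A, B, D, E, H

Answer: 5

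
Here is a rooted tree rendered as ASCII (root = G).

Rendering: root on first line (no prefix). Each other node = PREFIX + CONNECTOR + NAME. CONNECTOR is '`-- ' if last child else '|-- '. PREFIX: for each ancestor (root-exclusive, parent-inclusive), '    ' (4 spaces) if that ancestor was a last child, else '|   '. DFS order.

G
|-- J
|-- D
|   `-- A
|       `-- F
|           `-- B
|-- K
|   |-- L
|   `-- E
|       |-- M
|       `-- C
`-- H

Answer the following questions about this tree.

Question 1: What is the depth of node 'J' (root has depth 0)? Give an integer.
Answer: 1

Derivation:
Path from root to J: G -> J
Depth = number of edges = 1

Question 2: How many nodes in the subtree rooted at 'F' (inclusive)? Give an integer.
Subtree rooted at F contains: B, F
Count = 2

Answer: 2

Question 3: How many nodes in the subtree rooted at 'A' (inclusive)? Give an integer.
Answer: 3

Derivation:
Subtree rooted at A contains: A, B, F
Count = 3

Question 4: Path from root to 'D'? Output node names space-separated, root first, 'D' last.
Answer: G D

Derivation:
Walk down from root: G -> D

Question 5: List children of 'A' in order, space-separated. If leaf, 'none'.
Answer: F

Derivation:
Node A's children (from adjacency): F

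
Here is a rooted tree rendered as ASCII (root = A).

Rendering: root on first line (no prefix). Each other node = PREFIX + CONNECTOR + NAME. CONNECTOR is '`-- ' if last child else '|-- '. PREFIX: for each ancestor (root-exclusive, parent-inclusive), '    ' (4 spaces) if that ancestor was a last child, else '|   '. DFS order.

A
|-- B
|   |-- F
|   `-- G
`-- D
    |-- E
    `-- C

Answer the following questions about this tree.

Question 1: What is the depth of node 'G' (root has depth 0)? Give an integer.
Path from root to G: A -> B -> G
Depth = number of edges = 2

Answer: 2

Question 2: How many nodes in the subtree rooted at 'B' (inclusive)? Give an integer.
Answer: 3

Derivation:
Subtree rooted at B contains: B, F, G
Count = 3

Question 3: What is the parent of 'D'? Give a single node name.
Scan adjacency: D appears as child of A

Answer: A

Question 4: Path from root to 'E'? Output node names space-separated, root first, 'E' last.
Answer: A D E

Derivation:
Walk down from root: A -> D -> E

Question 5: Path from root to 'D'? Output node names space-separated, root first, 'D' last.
Answer: A D

Derivation:
Walk down from root: A -> D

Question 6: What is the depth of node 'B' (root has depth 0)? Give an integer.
Path from root to B: A -> B
Depth = number of edges = 1

Answer: 1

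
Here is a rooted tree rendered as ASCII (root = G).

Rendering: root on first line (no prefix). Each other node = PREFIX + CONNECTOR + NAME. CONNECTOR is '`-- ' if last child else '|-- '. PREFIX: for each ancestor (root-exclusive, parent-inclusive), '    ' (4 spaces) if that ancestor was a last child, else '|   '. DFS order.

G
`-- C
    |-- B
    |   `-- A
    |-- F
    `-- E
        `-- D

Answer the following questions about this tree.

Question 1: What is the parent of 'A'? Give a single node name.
Answer: B

Derivation:
Scan adjacency: A appears as child of B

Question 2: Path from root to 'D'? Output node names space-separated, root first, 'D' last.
Answer: G C E D

Derivation:
Walk down from root: G -> C -> E -> D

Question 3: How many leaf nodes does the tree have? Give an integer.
Answer: 3

Derivation:
Leaves (nodes with no children): A, D, F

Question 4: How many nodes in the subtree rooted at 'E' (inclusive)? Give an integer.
Answer: 2

Derivation:
Subtree rooted at E contains: D, E
Count = 2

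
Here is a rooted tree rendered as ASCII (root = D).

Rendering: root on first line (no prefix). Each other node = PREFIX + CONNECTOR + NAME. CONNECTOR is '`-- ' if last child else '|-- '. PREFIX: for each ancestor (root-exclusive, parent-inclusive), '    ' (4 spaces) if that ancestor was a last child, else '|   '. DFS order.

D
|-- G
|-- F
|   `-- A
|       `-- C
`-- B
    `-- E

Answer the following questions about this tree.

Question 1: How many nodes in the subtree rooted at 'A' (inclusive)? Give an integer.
Answer: 2

Derivation:
Subtree rooted at A contains: A, C
Count = 2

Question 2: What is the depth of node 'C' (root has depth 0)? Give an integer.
Path from root to C: D -> F -> A -> C
Depth = number of edges = 3

Answer: 3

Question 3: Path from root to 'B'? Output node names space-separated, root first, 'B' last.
Answer: D B

Derivation:
Walk down from root: D -> B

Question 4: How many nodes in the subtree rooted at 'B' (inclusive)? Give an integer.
Subtree rooted at B contains: B, E
Count = 2

Answer: 2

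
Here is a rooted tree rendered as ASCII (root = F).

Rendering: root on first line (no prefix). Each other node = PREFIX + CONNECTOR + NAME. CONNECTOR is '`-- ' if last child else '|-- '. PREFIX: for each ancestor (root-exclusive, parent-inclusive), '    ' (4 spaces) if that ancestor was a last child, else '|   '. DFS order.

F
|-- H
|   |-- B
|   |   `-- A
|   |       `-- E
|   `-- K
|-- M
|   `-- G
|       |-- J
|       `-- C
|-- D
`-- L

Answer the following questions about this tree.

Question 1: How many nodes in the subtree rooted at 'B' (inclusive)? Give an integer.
Answer: 3

Derivation:
Subtree rooted at B contains: A, B, E
Count = 3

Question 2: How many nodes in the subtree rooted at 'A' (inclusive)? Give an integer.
Subtree rooted at A contains: A, E
Count = 2

Answer: 2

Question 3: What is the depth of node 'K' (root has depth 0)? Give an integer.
Answer: 2

Derivation:
Path from root to K: F -> H -> K
Depth = number of edges = 2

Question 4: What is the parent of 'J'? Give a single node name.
Scan adjacency: J appears as child of G

Answer: G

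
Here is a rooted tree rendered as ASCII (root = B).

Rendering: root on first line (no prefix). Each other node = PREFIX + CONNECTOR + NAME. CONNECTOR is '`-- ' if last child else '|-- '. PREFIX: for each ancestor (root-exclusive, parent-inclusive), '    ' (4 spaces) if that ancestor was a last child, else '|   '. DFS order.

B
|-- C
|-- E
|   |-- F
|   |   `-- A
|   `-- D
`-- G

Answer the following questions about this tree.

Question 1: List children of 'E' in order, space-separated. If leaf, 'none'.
Answer: F D

Derivation:
Node E's children (from adjacency): F, D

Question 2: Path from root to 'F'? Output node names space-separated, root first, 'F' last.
Walk down from root: B -> E -> F

Answer: B E F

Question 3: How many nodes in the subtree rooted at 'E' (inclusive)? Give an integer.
Answer: 4

Derivation:
Subtree rooted at E contains: A, D, E, F
Count = 4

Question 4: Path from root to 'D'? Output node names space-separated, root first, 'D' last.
Answer: B E D

Derivation:
Walk down from root: B -> E -> D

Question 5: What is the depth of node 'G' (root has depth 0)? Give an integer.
Path from root to G: B -> G
Depth = number of edges = 1

Answer: 1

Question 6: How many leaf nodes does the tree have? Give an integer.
Answer: 4

Derivation:
Leaves (nodes with no children): A, C, D, G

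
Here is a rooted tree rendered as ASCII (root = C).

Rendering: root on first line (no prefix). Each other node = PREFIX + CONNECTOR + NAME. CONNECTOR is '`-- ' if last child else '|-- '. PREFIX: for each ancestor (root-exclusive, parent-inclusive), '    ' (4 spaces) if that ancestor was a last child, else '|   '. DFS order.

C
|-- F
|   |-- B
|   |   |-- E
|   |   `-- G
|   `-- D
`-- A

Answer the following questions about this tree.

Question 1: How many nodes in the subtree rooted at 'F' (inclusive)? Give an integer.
Answer: 5

Derivation:
Subtree rooted at F contains: B, D, E, F, G
Count = 5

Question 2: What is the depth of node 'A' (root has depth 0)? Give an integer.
Path from root to A: C -> A
Depth = number of edges = 1

Answer: 1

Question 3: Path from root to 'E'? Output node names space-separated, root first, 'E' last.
Answer: C F B E

Derivation:
Walk down from root: C -> F -> B -> E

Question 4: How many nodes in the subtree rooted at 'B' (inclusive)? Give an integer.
Answer: 3

Derivation:
Subtree rooted at B contains: B, E, G
Count = 3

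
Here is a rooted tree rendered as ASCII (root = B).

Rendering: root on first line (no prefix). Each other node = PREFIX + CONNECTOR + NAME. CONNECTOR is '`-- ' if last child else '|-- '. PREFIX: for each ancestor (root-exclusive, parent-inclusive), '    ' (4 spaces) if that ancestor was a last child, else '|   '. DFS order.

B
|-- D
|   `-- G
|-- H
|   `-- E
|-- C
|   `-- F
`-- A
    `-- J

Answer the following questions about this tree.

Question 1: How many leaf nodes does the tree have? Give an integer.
Leaves (nodes with no children): E, F, G, J

Answer: 4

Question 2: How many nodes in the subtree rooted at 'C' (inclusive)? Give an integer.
Subtree rooted at C contains: C, F
Count = 2

Answer: 2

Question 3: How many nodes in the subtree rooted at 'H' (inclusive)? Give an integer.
Answer: 2

Derivation:
Subtree rooted at H contains: E, H
Count = 2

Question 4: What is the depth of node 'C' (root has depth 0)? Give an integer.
Answer: 1

Derivation:
Path from root to C: B -> C
Depth = number of edges = 1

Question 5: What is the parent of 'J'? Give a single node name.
Answer: A

Derivation:
Scan adjacency: J appears as child of A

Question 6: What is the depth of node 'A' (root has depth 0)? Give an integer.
Path from root to A: B -> A
Depth = number of edges = 1

Answer: 1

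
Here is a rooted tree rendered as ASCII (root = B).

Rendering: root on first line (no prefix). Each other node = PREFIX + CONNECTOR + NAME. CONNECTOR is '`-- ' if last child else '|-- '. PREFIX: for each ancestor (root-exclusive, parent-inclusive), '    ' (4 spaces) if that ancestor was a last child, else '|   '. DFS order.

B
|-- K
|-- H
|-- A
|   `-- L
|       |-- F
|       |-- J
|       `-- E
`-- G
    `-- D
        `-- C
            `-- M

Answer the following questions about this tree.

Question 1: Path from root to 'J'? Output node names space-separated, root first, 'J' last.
Answer: B A L J

Derivation:
Walk down from root: B -> A -> L -> J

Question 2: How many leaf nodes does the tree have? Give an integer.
Leaves (nodes with no children): E, F, H, J, K, M

Answer: 6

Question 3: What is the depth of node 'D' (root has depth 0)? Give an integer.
Path from root to D: B -> G -> D
Depth = number of edges = 2

Answer: 2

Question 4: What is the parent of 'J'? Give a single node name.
Answer: L

Derivation:
Scan adjacency: J appears as child of L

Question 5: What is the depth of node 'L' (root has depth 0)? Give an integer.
Path from root to L: B -> A -> L
Depth = number of edges = 2

Answer: 2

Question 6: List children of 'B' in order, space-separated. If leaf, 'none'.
Answer: K H A G

Derivation:
Node B's children (from adjacency): K, H, A, G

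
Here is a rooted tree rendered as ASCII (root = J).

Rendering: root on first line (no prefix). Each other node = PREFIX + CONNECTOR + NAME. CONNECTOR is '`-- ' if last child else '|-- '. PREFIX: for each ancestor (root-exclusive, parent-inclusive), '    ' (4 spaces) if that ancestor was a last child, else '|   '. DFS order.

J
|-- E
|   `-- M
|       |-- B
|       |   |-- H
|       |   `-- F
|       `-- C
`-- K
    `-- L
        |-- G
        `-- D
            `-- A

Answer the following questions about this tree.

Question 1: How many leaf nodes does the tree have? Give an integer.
Answer: 5

Derivation:
Leaves (nodes with no children): A, C, F, G, H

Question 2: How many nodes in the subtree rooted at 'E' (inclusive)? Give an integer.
Subtree rooted at E contains: B, C, E, F, H, M
Count = 6

Answer: 6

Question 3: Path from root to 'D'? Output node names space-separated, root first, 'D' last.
Answer: J K L D

Derivation:
Walk down from root: J -> K -> L -> D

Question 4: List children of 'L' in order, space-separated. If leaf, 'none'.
Answer: G D

Derivation:
Node L's children (from adjacency): G, D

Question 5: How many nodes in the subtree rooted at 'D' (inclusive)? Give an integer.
Subtree rooted at D contains: A, D
Count = 2

Answer: 2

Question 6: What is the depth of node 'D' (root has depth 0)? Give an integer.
Path from root to D: J -> K -> L -> D
Depth = number of edges = 3

Answer: 3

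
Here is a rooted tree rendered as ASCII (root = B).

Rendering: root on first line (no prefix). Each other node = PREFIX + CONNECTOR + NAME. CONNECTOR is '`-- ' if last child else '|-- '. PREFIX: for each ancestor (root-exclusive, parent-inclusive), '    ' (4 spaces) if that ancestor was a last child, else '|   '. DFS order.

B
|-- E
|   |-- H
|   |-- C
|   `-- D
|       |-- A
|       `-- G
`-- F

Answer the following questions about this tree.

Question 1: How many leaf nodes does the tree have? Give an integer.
Leaves (nodes with no children): A, C, F, G, H

Answer: 5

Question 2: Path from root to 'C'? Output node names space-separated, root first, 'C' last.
Answer: B E C

Derivation:
Walk down from root: B -> E -> C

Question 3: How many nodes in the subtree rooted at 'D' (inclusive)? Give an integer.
Answer: 3

Derivation:
Subtree rooted at D contains: A, D, G
Count = 3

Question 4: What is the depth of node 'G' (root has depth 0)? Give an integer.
Answer: 3

Derivation:
Path from root to G: B -> E -> D -> G
Depth = number of edges = 3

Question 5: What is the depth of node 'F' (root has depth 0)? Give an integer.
Answer: 1

Derivation:
Path from root to F: B -> F
Depth = number of edges = 1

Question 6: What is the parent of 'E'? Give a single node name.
Answer: B

Derivation:
Scan adjacency: E appears as child of B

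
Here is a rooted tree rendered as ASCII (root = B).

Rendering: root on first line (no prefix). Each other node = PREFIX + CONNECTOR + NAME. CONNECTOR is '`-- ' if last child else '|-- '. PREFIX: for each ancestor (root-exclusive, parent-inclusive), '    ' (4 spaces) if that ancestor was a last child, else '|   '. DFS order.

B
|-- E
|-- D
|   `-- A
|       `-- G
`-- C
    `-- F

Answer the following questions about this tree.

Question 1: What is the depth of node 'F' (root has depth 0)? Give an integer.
Answer: 2

Derivation:
Path from root to F: B -> C -> F
Depth = number of edges = 2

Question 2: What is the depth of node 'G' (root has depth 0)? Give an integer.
Path from root to G: B -> D -> A -> G
Depth = number of edges = 3

Answer: 3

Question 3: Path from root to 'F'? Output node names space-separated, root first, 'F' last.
Answer: B C F

Derivation:
Walk down from root: B -> C -> F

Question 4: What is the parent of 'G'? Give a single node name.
Answer: A

Derivation:
Scan adjacency: G appears as child of A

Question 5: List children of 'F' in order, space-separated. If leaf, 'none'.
Answer: none

Derivation:
Node F's children (from adjacency): (leaf)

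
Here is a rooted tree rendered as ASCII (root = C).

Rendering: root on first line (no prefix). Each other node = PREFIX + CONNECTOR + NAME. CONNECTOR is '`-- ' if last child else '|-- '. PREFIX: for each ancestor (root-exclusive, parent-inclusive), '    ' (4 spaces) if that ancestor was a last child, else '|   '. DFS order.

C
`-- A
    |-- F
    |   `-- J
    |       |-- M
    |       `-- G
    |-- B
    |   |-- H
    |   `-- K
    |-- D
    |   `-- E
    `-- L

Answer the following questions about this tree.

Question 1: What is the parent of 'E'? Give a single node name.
Answer: D

Derivation:
Scan adjacency: E appears as child of D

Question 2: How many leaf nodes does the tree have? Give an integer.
Answer: 6

Derivation:
Leaves (nodes with no children): E, G, H, K, L, M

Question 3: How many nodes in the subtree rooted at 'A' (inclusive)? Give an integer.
Subtree rooted at A contains: A, B, D, E, F, G, H, J, K, L, M
Count = 11

Answer: 11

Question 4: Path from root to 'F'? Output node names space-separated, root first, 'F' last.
Walk down from root: C -> A -> F

Answer: C A F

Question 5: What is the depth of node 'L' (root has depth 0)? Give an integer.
Path from root to L: C -> A -> L
Depth = number of edges = 2

Answer: 2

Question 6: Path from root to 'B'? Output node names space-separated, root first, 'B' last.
Walk down from root: C -> A -> B

Answer: C A B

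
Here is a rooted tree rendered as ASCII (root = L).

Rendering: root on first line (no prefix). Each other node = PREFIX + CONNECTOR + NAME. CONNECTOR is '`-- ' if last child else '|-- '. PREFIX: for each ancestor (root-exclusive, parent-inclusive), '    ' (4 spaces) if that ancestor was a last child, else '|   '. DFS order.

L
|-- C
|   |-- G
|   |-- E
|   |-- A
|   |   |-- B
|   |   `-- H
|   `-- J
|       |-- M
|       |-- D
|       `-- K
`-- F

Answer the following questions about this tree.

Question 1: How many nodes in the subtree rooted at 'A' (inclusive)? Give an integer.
Answer: 3

Derivation:
Subtree rooted at A contains: A, B, H
Count = 3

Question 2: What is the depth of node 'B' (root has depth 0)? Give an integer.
Answer: 3

Derivation:
Path from root to B: L -> C -> A -> B
Depth = number of edges = 3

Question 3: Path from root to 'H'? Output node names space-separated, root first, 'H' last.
Walk down from root: L -> C -> A -> H

Answer: L C A H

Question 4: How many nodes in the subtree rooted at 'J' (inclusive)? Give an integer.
Answer: 4

Derivation:
Subtree rooted at J contains: D, J, K, M
Count = 4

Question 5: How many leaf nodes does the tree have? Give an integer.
Leaves (nodes with no children): B, D, E, F, G, H, K, M

Answer: 8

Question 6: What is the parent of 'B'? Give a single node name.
Scan adjacency: B appears as child of A

Answer: A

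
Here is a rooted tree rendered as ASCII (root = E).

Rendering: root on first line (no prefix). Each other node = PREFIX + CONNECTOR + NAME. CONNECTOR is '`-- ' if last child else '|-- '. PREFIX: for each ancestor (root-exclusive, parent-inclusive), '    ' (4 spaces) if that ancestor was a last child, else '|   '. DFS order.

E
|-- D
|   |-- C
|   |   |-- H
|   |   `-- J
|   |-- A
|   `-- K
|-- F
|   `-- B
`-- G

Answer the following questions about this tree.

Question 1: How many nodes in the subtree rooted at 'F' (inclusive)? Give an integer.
Answer: 2

Derivation:
Subtree rooted at F contains: B, F
Count = 2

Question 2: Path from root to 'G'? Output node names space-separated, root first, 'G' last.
Answer: E G

Derivation:
Walk down from root: E -> G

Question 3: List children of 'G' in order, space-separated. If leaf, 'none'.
Node G's children (from adjacency): (leaf)

Answer: none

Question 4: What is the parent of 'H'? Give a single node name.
Scan adjacency: H appears as child of C

Answer: C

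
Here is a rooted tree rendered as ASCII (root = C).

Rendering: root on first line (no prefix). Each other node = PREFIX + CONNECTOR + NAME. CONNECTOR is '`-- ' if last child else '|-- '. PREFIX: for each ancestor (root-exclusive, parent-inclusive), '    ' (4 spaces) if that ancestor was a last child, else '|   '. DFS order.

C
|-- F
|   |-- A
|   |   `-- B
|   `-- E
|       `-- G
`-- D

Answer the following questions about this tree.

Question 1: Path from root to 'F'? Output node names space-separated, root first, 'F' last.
Answer: C F

Derivation:
Walk down from root: C -> F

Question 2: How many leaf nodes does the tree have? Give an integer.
Answer: 3

Derivation:
Leaves (nodes with no children): B, D, G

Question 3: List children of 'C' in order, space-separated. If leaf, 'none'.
Answer: F D

Derivation:
Node C's children (from adjacency): F, D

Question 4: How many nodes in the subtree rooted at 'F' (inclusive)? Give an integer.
Answer: 5

Derivation:
Subtree rooted at F contains: A, B, E, F, G
Count = 5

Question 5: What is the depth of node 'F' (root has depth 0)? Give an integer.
Path from root to F: C -> F
Depth = number of edges = 1

Answer: 1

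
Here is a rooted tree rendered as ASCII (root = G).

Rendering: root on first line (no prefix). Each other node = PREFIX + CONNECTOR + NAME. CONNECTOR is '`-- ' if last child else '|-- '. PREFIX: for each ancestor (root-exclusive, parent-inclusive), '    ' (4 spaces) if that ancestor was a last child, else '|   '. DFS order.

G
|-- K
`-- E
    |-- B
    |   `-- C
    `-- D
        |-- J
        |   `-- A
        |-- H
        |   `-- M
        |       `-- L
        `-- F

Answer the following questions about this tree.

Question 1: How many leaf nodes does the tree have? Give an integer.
Leaves (nodes with no children): A, C, F, K, L

Answer: 5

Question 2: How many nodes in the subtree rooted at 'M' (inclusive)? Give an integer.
Subtree rooted at M contains: L, M
Count = 2

Answer: 2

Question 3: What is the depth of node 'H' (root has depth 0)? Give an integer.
Answer: 3

Derivation:
Path from root to H: G -> E -> D -> H
Depth = number of edges = 3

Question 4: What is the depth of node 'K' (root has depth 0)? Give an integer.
Answer: 1

Derivation:
Path from root to K: G -> K
Depth = number of edges = 1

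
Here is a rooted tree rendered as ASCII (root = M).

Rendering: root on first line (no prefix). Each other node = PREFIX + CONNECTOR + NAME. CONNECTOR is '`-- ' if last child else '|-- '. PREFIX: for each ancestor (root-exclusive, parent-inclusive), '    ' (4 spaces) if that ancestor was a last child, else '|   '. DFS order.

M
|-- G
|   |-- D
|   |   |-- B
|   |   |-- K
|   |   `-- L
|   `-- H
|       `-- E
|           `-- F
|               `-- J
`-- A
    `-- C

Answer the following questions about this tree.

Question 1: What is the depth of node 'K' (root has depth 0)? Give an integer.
Answer: 3

Derivation:
Path from root to K: M -> G -> D -> K
Depth = number of edges = 3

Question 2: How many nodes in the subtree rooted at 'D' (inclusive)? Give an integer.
Subtree rooted at D contains: B, D, K, L
Count = 4

Answer: 4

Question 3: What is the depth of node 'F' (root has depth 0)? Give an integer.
Path from root to F: M -> G -> H -> E -> F
Depth = number of edges = 4

Answer: 4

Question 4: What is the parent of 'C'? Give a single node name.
Scan adjacency: C appears as child of A

Answer: A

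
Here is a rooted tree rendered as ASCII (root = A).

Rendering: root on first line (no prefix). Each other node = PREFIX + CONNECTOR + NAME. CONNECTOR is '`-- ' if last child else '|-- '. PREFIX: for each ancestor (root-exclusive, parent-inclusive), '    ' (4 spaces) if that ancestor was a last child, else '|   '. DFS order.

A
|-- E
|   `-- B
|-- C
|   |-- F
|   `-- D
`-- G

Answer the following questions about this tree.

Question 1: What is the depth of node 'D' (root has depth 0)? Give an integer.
Path from root to D: A -> C -> D
Depth = number of edges = 2

Answer: 2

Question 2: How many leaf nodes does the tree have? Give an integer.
Leaves (nodes with no children): B, D, F, G

Answer: 4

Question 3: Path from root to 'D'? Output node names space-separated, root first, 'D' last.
Walk down from root: A -> C -> D

Answer: A C D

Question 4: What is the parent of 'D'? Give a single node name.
Answer: C

Derivation:
Scan adjacency: D appears as child of C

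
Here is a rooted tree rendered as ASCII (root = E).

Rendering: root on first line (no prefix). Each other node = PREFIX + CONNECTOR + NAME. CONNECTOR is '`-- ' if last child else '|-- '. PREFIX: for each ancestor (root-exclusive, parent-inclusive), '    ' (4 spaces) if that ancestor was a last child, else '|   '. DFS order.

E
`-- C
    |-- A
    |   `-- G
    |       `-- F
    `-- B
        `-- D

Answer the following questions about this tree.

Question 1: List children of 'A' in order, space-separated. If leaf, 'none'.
Node A's children (from adjacency): G

Answer: G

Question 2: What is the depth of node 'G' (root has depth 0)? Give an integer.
Path from root to G: E -> C -> A -> G
Depth = number of edges = 3

Answer: 3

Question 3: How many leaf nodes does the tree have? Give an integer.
Leaves (nodes with no children): D, F

Answer: 2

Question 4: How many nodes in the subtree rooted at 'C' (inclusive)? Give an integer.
Answer: 6

Derivation:
Subtree rooted at C contains: A, B, C, D, F, G
Count = 6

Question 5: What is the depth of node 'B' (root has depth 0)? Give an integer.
Path from root to B: E -> C -> B
Depth = number of edges = 2

Answer: 2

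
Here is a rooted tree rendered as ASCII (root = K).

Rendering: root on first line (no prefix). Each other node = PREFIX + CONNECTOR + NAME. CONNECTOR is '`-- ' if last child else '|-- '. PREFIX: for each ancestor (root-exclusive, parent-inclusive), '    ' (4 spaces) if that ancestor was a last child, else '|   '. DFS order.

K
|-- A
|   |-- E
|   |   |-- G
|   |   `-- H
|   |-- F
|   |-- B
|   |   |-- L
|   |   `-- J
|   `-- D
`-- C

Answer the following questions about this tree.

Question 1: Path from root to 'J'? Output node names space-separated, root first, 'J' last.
Answer: K A B J

Derivation:
Walk down from root: K -> A -> B -> J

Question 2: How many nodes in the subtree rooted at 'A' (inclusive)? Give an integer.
Answer: 9

Derivation:
Subtree rooted at A contains: A, B, D, E, F, G, H, J, L
Count = 9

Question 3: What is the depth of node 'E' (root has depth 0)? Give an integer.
Answer: 2

Derivation:
Path from root to E: K -> A -> E
Depth = number of edges = 2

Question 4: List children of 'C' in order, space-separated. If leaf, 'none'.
Answer: none

Derivation:
Node C's children (from adjacency): (leaf)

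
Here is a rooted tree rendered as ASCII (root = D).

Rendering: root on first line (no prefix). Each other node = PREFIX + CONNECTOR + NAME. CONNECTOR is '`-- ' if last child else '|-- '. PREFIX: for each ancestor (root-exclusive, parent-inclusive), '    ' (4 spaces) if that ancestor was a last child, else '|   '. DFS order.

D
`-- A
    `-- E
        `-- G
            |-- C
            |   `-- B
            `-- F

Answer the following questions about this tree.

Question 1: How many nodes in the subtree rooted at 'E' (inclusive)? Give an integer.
Subtree rooted at E contains: B, C, E, F, G
Count = 5

Answer: 5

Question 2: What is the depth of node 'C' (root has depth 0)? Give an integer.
Answer: 4

Derivation:
Path from root to C: D -> A -> E -> G -> C
Depth = number of edges = 4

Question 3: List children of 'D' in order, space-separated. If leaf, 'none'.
Node D's children (from adjacency): A

Answer: A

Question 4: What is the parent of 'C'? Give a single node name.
Answer: G

Derivation:
Scan adjacency: C appears as child of G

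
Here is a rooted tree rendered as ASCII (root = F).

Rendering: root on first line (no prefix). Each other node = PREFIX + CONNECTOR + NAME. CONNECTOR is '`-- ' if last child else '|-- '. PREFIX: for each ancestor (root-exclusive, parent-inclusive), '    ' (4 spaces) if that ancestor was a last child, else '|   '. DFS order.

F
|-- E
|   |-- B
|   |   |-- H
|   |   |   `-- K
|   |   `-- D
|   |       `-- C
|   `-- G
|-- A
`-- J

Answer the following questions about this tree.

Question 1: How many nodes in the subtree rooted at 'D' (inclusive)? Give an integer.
Answer: 2

Derivation:
Subtree rooted at D contains: C, D
Count = 2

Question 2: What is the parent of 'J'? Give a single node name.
Scan adjacency: J appears as child of F

Answer: F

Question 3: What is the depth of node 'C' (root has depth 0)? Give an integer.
Answer: 4

Derivation:
Path from root to C: F -> E -> B -> D -> C
Depth = number of edges = 4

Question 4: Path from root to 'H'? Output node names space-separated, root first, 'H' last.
Walk down from root: F -> E -> B -> H

Answer: F E B H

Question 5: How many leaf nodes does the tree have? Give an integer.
Answer: 5

Derivation:
Leaves (nodes with no children): A, C, G, J, K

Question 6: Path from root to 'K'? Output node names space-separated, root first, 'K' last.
Walk down from root: F -> E -> B -> H -> K

Answer: F E B H K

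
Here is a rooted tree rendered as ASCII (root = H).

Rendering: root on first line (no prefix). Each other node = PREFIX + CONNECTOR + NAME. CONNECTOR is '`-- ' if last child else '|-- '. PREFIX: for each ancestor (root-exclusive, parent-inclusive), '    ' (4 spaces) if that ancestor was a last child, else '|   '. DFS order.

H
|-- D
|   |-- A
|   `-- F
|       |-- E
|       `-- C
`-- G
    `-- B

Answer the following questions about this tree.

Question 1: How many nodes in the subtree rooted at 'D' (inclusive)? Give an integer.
Answer: 5

Derivation:
Subtree rooted at D contains: A, C, D, E, F
Count = 5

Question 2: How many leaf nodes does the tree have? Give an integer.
Leaves (nodes with no children): A, B, C, E

Answer: 4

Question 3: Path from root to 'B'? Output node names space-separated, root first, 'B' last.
Walk down from root: H -> G -> B

Answer: H G B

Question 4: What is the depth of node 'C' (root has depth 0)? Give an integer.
Answer: 3

Derivation:
Path from root to C: H -> D -> F -> C
Depth = number of edges = 3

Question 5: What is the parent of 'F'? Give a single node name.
Answer: D

Derivation:
Scan adjacency: F appears as child of D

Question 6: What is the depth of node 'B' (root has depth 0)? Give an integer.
Path from root to B: H -> G -> B
Depth = number of edges = 2

Answer: 2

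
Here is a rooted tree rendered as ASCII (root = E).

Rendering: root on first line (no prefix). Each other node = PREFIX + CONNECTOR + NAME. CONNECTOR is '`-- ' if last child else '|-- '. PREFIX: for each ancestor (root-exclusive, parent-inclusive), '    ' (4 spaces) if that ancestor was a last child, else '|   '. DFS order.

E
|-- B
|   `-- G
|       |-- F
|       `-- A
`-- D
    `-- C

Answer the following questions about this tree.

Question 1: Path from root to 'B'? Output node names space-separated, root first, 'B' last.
Answer: E B

Derivation:
Walk down from root: E -> B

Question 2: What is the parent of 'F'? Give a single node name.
Scan adjacency: F appears as child of G

Answer: G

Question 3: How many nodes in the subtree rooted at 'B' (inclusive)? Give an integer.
Subtree rooted at B contains: A, B, F, G
Count = 4

Answer: 4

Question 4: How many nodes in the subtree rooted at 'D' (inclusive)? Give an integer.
Answer: 2

Derivation:
Subtree rooted at D contains: C, D
Count = 2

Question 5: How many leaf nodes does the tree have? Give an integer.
Leaves (nodes with no children): A, C, F

Answer: 3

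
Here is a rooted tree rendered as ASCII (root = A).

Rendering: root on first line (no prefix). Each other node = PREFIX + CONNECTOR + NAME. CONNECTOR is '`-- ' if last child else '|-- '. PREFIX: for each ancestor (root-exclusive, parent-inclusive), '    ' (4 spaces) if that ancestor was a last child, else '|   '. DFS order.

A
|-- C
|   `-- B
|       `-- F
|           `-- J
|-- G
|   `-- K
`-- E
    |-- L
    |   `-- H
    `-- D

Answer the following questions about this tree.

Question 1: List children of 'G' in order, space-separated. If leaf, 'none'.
Node G's children (from adjacency): K

Answer: K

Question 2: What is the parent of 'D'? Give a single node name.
Answer: E

Derivation:
Scan adjacency: D appears as child of E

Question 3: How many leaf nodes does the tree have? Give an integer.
Leaves (nodes with no children): D, H, J, K

Answer: 4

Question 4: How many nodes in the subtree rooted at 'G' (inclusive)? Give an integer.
Subtree rooted at G contains: G, K
Count = 2

Answer: 2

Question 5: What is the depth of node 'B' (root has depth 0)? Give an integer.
Answer: 2

Derivation:
Path from root to B: A -> C -> B
Depth = number of edges = 2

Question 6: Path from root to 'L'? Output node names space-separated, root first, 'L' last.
Walk down from root: A -> E -> L

Answer: A E L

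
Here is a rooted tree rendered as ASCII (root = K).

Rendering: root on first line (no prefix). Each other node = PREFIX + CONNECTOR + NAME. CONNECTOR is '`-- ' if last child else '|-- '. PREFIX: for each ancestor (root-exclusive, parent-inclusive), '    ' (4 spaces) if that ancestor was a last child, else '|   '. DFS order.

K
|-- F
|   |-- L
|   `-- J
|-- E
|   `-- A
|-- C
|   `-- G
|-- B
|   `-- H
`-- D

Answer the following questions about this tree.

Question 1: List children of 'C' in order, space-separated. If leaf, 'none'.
Node C's children (from adjacency): G

Answer: G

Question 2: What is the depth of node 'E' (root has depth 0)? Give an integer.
Path from root to E: K -> E
Depth = number of edges = 1

Answer: 1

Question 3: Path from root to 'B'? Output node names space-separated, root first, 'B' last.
Walk down from root: K -> B

Answer: K B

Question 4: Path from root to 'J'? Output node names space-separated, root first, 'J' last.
Answer: K F J

Derivation:
Walk down from root: K -> F -> J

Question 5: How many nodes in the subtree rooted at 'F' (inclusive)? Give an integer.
Subtree rooted at F contains: F, J, L
Count = 3

Answer: 3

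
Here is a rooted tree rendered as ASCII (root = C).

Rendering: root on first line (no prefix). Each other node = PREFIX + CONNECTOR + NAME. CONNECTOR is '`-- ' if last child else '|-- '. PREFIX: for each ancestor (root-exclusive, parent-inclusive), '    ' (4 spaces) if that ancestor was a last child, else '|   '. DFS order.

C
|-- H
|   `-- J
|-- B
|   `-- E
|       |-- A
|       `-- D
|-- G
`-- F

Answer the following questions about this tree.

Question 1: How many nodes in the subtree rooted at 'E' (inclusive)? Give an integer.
Answer: 3

Derivation:
Subtree rooted at E contains: A, D, E
Count = 3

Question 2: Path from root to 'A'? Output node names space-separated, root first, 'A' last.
Walk down from root: C -> B -> E -> A

Answer: C B E A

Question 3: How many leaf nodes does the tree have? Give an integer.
Leaves (nodes with no children): A, D, F, G, J

Answer: 5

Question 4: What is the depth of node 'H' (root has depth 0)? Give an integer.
Answer: 1

Derivation:
Path from root to H: C -> H
Depth = number of edges = 1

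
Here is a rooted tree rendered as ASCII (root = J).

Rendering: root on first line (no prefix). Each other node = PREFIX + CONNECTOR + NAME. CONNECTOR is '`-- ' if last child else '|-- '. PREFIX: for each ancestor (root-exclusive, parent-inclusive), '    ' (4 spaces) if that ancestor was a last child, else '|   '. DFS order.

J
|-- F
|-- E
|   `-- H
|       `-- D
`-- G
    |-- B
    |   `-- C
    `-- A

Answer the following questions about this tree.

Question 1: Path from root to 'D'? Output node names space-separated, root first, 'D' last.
Answer: J E H D

Derivation:
Walk down from root: J -> E -> H -> D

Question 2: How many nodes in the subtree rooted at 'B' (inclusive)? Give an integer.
Subtree rooted at B contains: B, C
Count = 2

Answer: 2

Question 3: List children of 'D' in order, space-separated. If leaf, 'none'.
Answer: none

Derivation:
Node D's children (from adjacency): (leaf)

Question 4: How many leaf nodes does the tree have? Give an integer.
Answer: 4

Derivation:
Leaves (nodes with no children): A, C, D, F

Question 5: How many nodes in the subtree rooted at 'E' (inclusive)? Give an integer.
Answer: 3

Derivation:
Subtree rooted at E contains: D, E, H
Count = 3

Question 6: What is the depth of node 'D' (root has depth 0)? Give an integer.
Answer: 3

Derivation:
Path from root to D: J -> E -> H -> D
Depth = number of edges = 3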